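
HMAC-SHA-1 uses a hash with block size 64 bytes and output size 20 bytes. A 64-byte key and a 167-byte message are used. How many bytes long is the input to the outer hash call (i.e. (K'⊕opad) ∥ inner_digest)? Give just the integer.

84

Key is 64 ≤ 64 bytes, zero-padded: |K'| = 64.
Outer input = (K'⊕opad) ∥ H(inner) → 64 + 20 = 84 bytes.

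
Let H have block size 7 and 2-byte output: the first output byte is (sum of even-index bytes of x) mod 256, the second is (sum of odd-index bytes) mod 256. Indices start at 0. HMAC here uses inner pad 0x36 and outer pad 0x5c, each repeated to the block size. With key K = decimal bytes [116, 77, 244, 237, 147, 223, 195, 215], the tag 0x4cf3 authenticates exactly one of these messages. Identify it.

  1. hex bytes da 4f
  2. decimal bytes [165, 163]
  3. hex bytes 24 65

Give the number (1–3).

Key decimal bytes [116, 77, 244, 237, 147, 223, 195, 215] = 74 4d f4 ed 93 df c3 d7 is 8 bytes > B = 7, so hash it first: H(key) = be f0, then zero-pad to 7 bytes: K' = be f0 00 00 00 00 00.
K' ⊕ ipad = 88 c6 36 36 36 36 36; K' ⊕ opad = e2 ac 5c 5c 5c 5c 5c.
m1: inner = H(88 c6 36 36 36 36 36 da 4f) = 79 0c; tag = H(e2 ac 5c 5c 5c 5c 5c 79 0c) = 02dd
m2: inner = H(88 c6 36 36 36 36 36 a5 a3) = cd d7; tag = H(e2 ac 5c 5c 5c 5c 5c cd d7) = cd31
m3: inner = H(88 c6 36 36 36 36 36 24 65) = 8f 56; tag = H(e2 ac 5c 5c 5c 5c 5c 8f 56) = 4cf3 ← matches

3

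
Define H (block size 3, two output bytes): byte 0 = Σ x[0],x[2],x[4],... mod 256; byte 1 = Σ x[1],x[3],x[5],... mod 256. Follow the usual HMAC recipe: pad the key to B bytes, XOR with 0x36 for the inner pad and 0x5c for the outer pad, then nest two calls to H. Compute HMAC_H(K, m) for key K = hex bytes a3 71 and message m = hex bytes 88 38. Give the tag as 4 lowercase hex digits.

Key hex bytes a3 71 is 2 bytes ≤ B = 3; zero-pad to 3 bytes: K' = a3 71 00.
K' ⊕ ipad = 95 47 36.  K' ⊕ opad = ff 2d 5c.
Inner input = (K'⊕ipad) ∥ m = 95 47 36 ∥ 88 38.
Inner hash: even-index sum = 259 mod 256 = 3; odd-index sum = 207 mod 256 = 207 → 03 cf.
Outer input = (K'⊕opad) ∥ inner = ff 2d 5c ∥ 03 cf.
Outer hash (tag): even-index sum = 554 mod 256 = 42; odd-index sum = 48 mod 256 = 48 → 2a 30.

2a30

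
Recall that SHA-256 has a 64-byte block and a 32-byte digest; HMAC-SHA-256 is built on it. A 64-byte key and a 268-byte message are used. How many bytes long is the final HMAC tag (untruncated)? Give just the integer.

32

The tag is one SHA-256 digest: 32 bytes.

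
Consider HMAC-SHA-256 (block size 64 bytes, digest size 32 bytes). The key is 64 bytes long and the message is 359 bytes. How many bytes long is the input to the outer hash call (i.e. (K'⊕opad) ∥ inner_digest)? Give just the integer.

96

Key is 64 ≤ 64 bytes, zero-padded: |K'| = 64.
Outer input = (K'⊕opad) ∥ H(inner) → 64 + 32 = 96 bytes.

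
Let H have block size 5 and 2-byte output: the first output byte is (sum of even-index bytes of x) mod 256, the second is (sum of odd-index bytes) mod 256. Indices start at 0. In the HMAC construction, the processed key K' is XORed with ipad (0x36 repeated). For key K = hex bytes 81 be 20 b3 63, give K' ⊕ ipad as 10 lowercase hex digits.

Key hex bytes 81 be 20 b3 63 is exactly B = 5 bytes: K' = 81 be 20 b3 63.
XOR each byte with 0x36: 81⊕36=b7, be⊕36=88, 20⊕36=16, b3⊕36=85, 63⊕36=55.

b788168555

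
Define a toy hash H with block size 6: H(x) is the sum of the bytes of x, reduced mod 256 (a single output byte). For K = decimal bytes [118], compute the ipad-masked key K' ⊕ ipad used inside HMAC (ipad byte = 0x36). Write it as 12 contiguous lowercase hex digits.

Key decimal bytes [118] = 76 is 1 byte ≤ B = 6; zero-pad to 6 bytes: K' = 76 00 00 00 00 00.
XOR each byte with 0x36: 76⊕36=40, 00⊕36=36, 00⊕36=36, 00⊕36=36, 00⊕36=36, 00⊕36=36.

403636363636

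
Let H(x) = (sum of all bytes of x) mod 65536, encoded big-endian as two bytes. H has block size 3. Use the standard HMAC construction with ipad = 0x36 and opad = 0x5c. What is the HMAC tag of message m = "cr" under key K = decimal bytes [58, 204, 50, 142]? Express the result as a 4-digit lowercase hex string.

Key decimal bytes [58, 204, 50, 142] = 3a cc 32 8e is 4 bytes > B = 3, so hash it first: H(key) = 01 c6, then zero-pad to 3 bytes: K' = 01 c6 00.
K' ⊕ ipad = 37 f0 36.  K' ⊕ opad = 5d 9a 5c.
Inner input = (K'⊕ipad) ∥ m = 37 f0 36 ∥ 63 72.
Inner hash: sum = 55+240+54+99+114 = 562 → 02 32.
Outer input = (K'⊕opad) ∥ inner = 5d 9a 5c ∥ 02 32.
Outer hash (tag): sum = 93+154+92+2+50 = 391 → 01 87.

0187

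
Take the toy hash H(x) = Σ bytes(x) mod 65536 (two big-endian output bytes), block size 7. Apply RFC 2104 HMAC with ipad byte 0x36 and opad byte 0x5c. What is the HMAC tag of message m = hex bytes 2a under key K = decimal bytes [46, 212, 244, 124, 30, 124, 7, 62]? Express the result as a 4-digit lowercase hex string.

030d

Key decimal bytes [46, 212, 244, 124, 30, 124, 7, 62] = 2e d4 f4 7c 1e 7c 07 3e is 8 bytes > B = 7, so hash it first: H(key) = 03 51, then zero-pad to 7 bytes: K' = 03 51 00 00 00 00 00.
K' ⊕ ipad = 35 67 36 36 36 36 36.  K' ⊕ opad = 5f 0d 5c 5c 5c 5c 5c.
Inner input = (K'⊕ipad) ∥ m = 35 67 36 36 36 36 36 ∥ 2a.
Inner hash: sum = 53+103+54+54+54+54+54+42 = 468 → 01 d4.
Outer input = (K'⊕opad) ∥ inner = 5f 0d 5c 5c 5c 5c 5c ∥ 01 d4.
Outer hash (tag): sum = 95+13+92+92+92+92+92+1+212 = 781 → 03 0d.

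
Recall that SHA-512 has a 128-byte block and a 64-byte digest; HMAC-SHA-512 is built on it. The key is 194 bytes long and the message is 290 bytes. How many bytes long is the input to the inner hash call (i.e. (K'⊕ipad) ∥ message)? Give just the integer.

Key is 194 > 128 bytes, so it is hashed to 64 bytes then zero-padded to 128: |K'| = 128.
Inner input = (K'⊕ipad) ∥ m → 128 + 290 = 418 bytes.

418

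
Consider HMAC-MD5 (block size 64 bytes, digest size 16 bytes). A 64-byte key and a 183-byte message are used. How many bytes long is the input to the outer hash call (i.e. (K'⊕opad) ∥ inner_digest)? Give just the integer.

Key is 64 ≤ 64 bytes, zero-padded: |K'| = 64.
Outer input = (K'⊕opad) ∥ H(inner) → 64 + 16 = 80 bytes.

80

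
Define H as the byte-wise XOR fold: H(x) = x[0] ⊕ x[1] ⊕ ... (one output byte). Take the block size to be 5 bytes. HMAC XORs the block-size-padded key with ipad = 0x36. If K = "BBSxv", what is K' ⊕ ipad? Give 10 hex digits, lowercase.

Key "BBSxv" = 42 42 53 78 76 is exactly B = 5 bytes: K' = 42 42 53 78 76.
XOR each byte with 0x36: 42⊕36=74, 42⊕36=74, 53⊕36=65, 78⊕36=4e, 76⊕36=40.

7474654e40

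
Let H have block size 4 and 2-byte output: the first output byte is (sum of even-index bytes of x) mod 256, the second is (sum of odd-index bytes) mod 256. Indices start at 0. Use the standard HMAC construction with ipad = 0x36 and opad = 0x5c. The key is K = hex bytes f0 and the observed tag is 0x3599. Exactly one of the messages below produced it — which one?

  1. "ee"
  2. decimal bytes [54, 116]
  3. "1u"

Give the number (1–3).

3

Key hex bytes f0 is 1 byte ≤ B = 4; zero-pad to 4 bytes: K' = f0 00 00 00.
K' ⊕ ipad = c6 36 36 36; K' ⊕ opad = ac 5c 5c 5c.
m1: inner = H(c6 36 36 36 65 65) = 61 d1; tag = H(ac 5c 5c 5c 61 d1) = 6989
m2: inner = H(c6 36 36 36 36 74) = 32 e0; tag = H(ac 5c 5c 5c 32 e0) = 3a98
m3: inner = H(c6 36 36 36 31 75) = 2d e1; tag = H(ac 5c 5c 5c 2d e1) = 3599 ← matches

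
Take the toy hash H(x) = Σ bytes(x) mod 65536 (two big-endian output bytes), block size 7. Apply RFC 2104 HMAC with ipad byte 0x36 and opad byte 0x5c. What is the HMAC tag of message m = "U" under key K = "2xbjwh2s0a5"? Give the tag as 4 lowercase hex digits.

0357

Key "2xbjwh2s0a5" = 32 78 62 6a 77 68 32 73 30 61 35 is 11 bytes > B = 7, so hash it first: H(key) = 03 c0, then zero-pad to 7 bytes: K' = 03 c0 00 00 00 00 00.
K' ⊕ ipad = 35 f6 36 36 36 36 36.  K' ⊕ opad = 5f 9c 5c 5c 5c 5c 5c.
Inner input = (K'⊕ipad) ∥ m = 35 f6 36 36 36 36 36 ∥ 55.
Inner hash: sum = 53+246+54+54+54+54+54+85 = 654 → 02 8e.
Outer input = (K'⊕opad) ∥ inner = 5f 9c 5c 5c 5c 5c 5c ∥ 02 8e.
Outer hash (tag): sum = 95+156+92+92+92+92+92+2+142 = 855 → 03 57.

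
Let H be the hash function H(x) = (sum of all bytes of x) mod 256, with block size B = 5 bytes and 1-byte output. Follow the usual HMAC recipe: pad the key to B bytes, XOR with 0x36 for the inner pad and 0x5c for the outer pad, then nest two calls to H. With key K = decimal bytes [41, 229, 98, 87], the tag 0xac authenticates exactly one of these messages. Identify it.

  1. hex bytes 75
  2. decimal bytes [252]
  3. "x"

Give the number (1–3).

2

Key decimal bytes [41, 229, 98, 87] = 29 e5 62 57 is 4 bytes ≤ B = 5; zero-pad to 5 bytes: K' = 29 e5 62 57 00.
K' ⊕ ipad = 1f d3 54 61 36; K' ⊕ opad = 75 b9 3e 0b 5c.
m1: inner = H(1f d3 54 61 36 75) = 52; tag = H(75 b9 3e 0b 5c 52) = 25
m2: inner = H(1f d3 54 61 36 fc) = d9; tag = H(75 b9 3e 0b 5c d9) = ac ← matches
m3: inner = H(1f d3 54 61 36 78) = 55; tag = H(75 b9 3e 0b 5c 55) = 28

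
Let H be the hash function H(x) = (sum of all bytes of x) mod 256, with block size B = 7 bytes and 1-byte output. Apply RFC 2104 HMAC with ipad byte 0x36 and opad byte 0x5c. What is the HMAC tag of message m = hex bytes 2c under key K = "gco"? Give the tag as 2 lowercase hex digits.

Key "gco" = 67 63 6f is 3 bytes ≤ B = 7; zero-pad to 7 bytes: K' = 67 63 6f 00 00 00 00.
K' ⊕ ipad = 51 55 59 36 36 36 36.  K' ⊕ opad = 3b 3f 33 5c 5c 5c 5c.
Inner input = (K'⊕ipad) ∥ m = 51 55 59 36 36 36 36 ∥ 2c.
Inner hash: sum = 81+85+89+54+54+54+54+44 = 515; mod 256 = 3 → 03.
Outer input = (K'⊕opad) ∥ inner = 3b 3f 33 5c 5c 5c 5c ∥ 03.
Outer hash (tag): sum = 59+63+51+92+92+92+92+3 = 544; mod 256 = 32 → 20.

20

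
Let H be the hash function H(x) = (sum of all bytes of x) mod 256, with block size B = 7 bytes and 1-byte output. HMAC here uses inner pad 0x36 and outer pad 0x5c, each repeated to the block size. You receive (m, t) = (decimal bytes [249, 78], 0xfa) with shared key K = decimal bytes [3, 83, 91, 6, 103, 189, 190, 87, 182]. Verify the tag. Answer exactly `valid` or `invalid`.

invalid

Key decimal bytes [3, 83, 91, 6, 103, 189, 190, 87, 182] = 03 53 5b 06 67 bd be 57 b6 is 9 bytes > B = 7, so hash it first: H(key) = a6, then zero-pad to 7 bytes: K' = a6 00 00 00 00 00 00.
K' ⊕ ipad = 90 36 36 36 36 36 36; K' ⊕ opad = fa 5c 5c 5c 5c 5c 5c.
Inner hash: sum = 144+54+54+54+54+54+54+249+78 = 795; mod 256 = 27 → 1b.
Outer hash (recomputed tag): sum = 250+92+92+92+92+92+92+27 = 829; mod 256 = 61 → 3d.
Recomputed tag = 3d; claimed = fa → mismatch.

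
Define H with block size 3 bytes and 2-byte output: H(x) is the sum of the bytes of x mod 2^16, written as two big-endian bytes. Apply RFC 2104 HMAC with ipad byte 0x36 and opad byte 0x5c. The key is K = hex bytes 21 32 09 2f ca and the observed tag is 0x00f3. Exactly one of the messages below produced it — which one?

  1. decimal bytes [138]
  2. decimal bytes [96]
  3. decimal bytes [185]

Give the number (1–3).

Key hex bytes 21 32 09 2f ca is 5 bytes > B = 3, so hash it first: H(key) = 01 55, then zero-pad to 3 bytes: K' = 01 55 00.
K' ⊕ ipad = 37 63 36; K' ⊕ opad = 5d 09 5c.
m1: inner = H(37 63 36 8a) = 01 5a; tag = H(5d 09 5c 01 5a) = 011d
m2: inner = H(37 63 36 60) = 01 30; tag = H(5d 09 5c 01 30) = 00f3 ← matches
m3: inner = H(37 63 36 b9) = 01 89; tag = H(5d 09 5c 01 89) = 014c

2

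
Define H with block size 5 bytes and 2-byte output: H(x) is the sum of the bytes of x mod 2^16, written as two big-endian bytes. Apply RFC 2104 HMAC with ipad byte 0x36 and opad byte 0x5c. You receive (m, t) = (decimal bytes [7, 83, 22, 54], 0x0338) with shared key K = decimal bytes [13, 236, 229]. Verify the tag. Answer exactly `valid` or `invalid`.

Key decimal bytes [13, 236, 229] = 0d ec e5 is 3 bytes ≤ B = 5; zero-pad to 5 bytes: K' = 0d ec e5 00 00.
K' ⊕ ipad = 3b da d3 36 36; K' ⊕ opad = 51 b0 b9 5c 5c.
Inner hash: sum = 59+218+211+54+54+7+83+22+54 = 762 → 02 fa.
Outer hash (recomputed tag): sum = 81+176+185+92+92+2+250 = 878 → 03 6e.
Recomputed tag = 036e; claimed = 0338 → mismatch.

invalid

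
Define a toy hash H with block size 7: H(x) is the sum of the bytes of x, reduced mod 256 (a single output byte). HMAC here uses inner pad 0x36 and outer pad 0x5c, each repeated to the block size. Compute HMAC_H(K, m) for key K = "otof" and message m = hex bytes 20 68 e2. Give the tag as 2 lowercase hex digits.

Key "otof" = 6f 74 6f 66 is 4 bytes ≤ B = 7; zero-pad to 7 bytes: K' = 6f 74 6f 66 00 00 00.
K' ⊕ ipad = 59 42 59 50 36 36 36.  K' ⊕ opad = 33 28 33 3a 5c 5c 5c.
Inner input = (K'⊕ipad) ∥ m = 59 42 59 50 36 36 36 ∥ 20 68 e2.
Inner hash: sum = 89+66+89+80+54+54+54+32+104+226 = 848; mod 256 = 80 → 50.
Outer input = (K'⊕opad) ∥ inner = 33 28 33 3a 5c 5c 5c ∥ 50.
Outer hash (tag): sum = 51+40+51+58+92+92+92+80 = 556; mod 256 = 44 → 2c.

2c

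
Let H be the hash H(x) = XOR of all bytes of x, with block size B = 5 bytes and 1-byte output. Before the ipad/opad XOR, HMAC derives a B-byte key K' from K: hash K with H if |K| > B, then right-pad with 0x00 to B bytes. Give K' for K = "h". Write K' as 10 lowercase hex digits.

6800000000

Key "h" = 68 is 1 byte ≤ B = 5; zero-pad to 5 bytes: K' = 68 00 00 00 00.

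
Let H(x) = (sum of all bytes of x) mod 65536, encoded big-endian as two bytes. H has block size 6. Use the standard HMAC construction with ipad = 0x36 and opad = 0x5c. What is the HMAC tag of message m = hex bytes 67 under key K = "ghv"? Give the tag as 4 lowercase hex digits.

Key "ghv" = 67 68 76 is 3 bytes ≤ B = 6; zero-pad to 6 bytes: K' = 67 68 76 00 00 00.
K' ⊕ ipad = 51 5e 40 36 36 36.  K' ⊕ opad = 3b 34 2a 5c 5c 5c.
Inner input = (K'⊕ipad) ∥ m = 51 5e 40 36 36 36 ∥ 67.
Inner hash: sum = 81+94+64+54+54+54+103 = 504 → 01 f8.
Outer input = (K'⊕opad) ∥ inner = 3b 34 2a 5c 5c 5c ∥ 01 f8.
Outer hash (tag): sum = 59+52+42+92+92+92+1+248 = 678 → 02 a6.

02a6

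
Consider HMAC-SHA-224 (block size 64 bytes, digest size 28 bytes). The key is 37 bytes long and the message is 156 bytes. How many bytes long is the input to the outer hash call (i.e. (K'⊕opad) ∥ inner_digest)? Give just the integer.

92

Key is 37 ≤ 64 bytes, zero-padded: |K'| = 64.
Outer input = (K'⊕opad) ∥ H(inner) → 64 + 28 = 92 bytes.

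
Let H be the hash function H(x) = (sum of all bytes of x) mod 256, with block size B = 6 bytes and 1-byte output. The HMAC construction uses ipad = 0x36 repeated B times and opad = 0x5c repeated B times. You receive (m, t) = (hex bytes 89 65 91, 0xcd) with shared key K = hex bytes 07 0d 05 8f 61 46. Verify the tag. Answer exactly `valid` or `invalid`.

valid

Key hex bytes 07 0d 05 8f 61 46 is exactly B = 6 bytes: K' = 07 0d 05 8f 61 46.
K' ⊕ ipad = 31 3b 33 b9 57 70; K' ⊕ opad = 5b 51 59 d3 3d 1a.
Inner hash: sum = 49+59+51+185+87+112+137+101+145 = 926; mod 256 = 158 → 9e.
Outer hash (recomputed tag): sum = 91+81+89+211+61+26+158 = 717; mod 256 = 205 → cd.
Recomputed tag = cd; claimed = cd → match.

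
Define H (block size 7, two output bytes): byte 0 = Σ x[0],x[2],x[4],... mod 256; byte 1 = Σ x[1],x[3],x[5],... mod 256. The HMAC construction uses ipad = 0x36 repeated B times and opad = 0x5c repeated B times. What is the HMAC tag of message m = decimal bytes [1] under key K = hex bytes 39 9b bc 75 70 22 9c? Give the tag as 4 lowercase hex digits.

Key hex bytes 39 9b bc 75 70 22 9c is exactly B = 7 bytes: K' = 39 9b bc 75 70 22 9c.
K' ⊕ ipad = 0f ad 8a 43 46 14 aa.  K' ⊕ opad = 65 c7 e0 29 2c 7e c0.
Inner input = (K'⊕ipad) ∥ m = 0f ad 8a 43 46 14 aa ∥ 01.
Inner hash: even-index sum = 393 mod 256 = 137; odd-index sum = 261 mod 256 = 5 → 89 05.
Outer input = (K'⊕opad) ∥ inner = 65 c7 e0 29 2c 7e c0 ∥ 89 05.
Outer hash (tag): even-index sum = 566 mod 256 = 54; odd-index sum = 503 mod 256 = 247 → 36 f7.

36f7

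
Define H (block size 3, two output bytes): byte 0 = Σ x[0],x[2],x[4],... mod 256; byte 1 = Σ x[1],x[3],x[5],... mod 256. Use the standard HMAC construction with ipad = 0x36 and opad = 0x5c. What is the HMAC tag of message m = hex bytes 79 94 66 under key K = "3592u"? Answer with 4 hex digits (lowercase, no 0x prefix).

49dc

Key "3592u" = 33 35 39 32 75 is 5 bytes > B = 3, so hash it first: H(key) = e1 67, then zero-pad to 3 bytes: K' = e1 67 00.
K' ⊕ ipad = d7 51 36.  K' ⊕ opad = bd 3b 5c.
Inner input = (K'⊕ipad) ∥ m = d7 51 36 ∥ 79 94 66.
Inner hash: even-index sum = 417 mod 256 = 161; odd-index sum = 304 mod 256 = 48 → a1 30.
Outer input = (K'⊕opad) ∥ inner = bd 3b 5c ∥ a1 30.
Outer hash (tag): even-index sum = 329 mod 256 = 73; odd-index sum = 220 mod 256 = 220 → 49 dc.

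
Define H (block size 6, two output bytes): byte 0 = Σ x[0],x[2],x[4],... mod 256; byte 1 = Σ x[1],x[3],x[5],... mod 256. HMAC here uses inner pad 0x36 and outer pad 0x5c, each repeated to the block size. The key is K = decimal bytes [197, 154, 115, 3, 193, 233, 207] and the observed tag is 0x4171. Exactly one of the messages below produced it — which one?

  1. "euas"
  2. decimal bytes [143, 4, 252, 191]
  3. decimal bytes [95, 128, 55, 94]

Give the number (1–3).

2

Key decimal bytes [197, 154, 115, 3, 193, 233, 207] = c5 9a 73 03 c1 e9 cf is 7 bytes > B = 6, so hash it first: H(key) = c8 86, then zero-pad to 6 bytes: K' = c8 86 00 00 00 00.
K' ⊕ ipad = fe b0 36 36 36 36; K' ⊕ opad = 94 da 5c 5c 5c 5c.
m1: inner = H(fe b0 36 36 36 36 65 75 61 73) = 30 04; tag = H(94 da 5c 5c 5c 5c 30 04) = 7c96
m2: inner = H(fe b0 36 36 36 36 8f 04 fc bf) = f5 df; tag = H(94 da 5c 5c 5c 5c f5 df) = 4171 ← matches
m3: inner = H(fe b0 36 36 36 36 5f 80 37 5e) = 00 fa; tag = H(94 da 5c 5c 5c 5c 00 fa) = 4c8c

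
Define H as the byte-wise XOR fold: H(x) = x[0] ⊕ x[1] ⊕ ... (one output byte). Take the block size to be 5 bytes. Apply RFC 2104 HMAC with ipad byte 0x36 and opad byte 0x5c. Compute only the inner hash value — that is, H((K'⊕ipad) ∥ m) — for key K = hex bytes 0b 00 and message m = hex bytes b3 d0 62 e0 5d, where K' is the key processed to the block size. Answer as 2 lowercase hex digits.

81

Key hex bytes 0b 00 is 2 bytes ≤ B = 5; zero-pad to 5 bytes: K' = 0b 00 00 00 00.
K' ⊕ ipad = 3d 36 36 36 36.
Inner input = 3d 36 36 36 36 ∥ b3 d0 62 e0 5d.
Inner hash: XOR 3d⊕36⊕36⊕36⊕36⊕b3⊕d0⊕62⊕e0⊕5d = 81.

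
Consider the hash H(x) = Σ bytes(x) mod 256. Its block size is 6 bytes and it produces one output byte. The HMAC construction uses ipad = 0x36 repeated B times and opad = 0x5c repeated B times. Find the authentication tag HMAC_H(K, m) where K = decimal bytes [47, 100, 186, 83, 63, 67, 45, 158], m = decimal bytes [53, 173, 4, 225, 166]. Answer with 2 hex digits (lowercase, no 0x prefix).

d3

Key decimal bytes [47, 100, 186, 83, 63, 67, 45, 158] = 2f 64 ba 53 3f 43 2d 9e is 8 bytes > B = 6, so hash it first: H(key) = ed, then zero-pad to 6 bytes: K' = ed 00 00 00 00 00.
K' ⊕ ipad = db 36 36 36 36 36.  K' ⊕ opad = b1 5c 5c 5c 5c 5c.
Inner input = (K'⊕ipad) ∥ m = db 36 36 36 36 36 ∥ 35 ad 04 e1 a6.
Inner hash: sum = 219+54+54+54+54+54+53+173+4+225+166 = 1110; mod 256 = 86 → 56.
Outer input = (K'⊕opad) ∥ inner = b1 5c 5c 5c 5c 5c ∥ 56.
Outer hash (tag): sum = 177+92+92+92+92+92+86 = 723; mod 256 = 211 → d3.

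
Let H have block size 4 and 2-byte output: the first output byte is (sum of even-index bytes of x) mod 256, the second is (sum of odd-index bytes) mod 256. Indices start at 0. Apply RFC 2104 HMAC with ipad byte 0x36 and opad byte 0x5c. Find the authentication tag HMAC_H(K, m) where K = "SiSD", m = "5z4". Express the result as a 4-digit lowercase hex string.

Key "SiSD" = 53 69 53 44 is exactly B = 4 bytes: K' = 53 69 53 44.
K' ⊕ ipad = 65 5f 65 72.  K' ⊕ opad = 0f 35 0f 18.
Inner input = (K'⊕ipad) ∥ m = 65 5f 65 72 ∥ 35 7a 34.
Inner hash: even-index sum = 307 mod 256 = 51; odd-index sum = 331 mod 256 = 75 → 33 4b.
Outer input = (K'⊕opad) ∥ inner = 0f 35 0f 18 ∥ 33 4b.
Outer hash (tag): even-index sum = 81 mod 256 = 81; odd-index sum = 152 mod 256 = 152 → 51 98.

5198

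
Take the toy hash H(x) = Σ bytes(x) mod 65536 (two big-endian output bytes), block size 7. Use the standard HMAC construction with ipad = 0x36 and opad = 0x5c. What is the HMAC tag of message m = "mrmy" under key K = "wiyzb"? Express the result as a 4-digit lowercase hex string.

0264

Key "wiyzb" = 77 69 79 7a 62 is 5 bytes ≤ B = 7; zero-pad to 7 bytes: K' = 77 69 79 7a 62 00 00.
K' ⊕ ipad = 41 5f 4f 4c 54 36 36.  K' ⊕ opad = 2b 35 25 26 3e 5c 5c.
Inner input = (K'⊕ipad) ∥ m = 41 5f 4f 4c 54 36 36 ∥ 6d 72 6d 79.
Inner hash: sum = 65+95+79+76+84+54+54+109+114+109+121 = 960 → 03 c0.
Outer input = (K'⊕opad) ∥ inner = 2b 35 25 26 3e 5c 5c ∥ 03 c0.
Outer hash (tag): sum = 43+53+37+38+62+92+92+3+192 = 612 → 02 64.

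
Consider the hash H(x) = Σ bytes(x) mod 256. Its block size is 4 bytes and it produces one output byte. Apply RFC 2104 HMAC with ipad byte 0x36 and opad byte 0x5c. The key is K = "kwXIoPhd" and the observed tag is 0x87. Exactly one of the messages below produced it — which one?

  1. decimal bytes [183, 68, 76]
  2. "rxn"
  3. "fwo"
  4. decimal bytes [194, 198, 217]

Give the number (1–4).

Key "kwXIoPhd" = 6b 77 58 49 6f 50 68 64 is 8 bytes > B = 4, so hash it first: H(key) = 0e, then zero-pad to 4 bytes: K' = 0e 00 00 00.
K' ⊕ ipad = 38 36 36 36; K' ⊕ opad = 52 5c 5c 5c.
m1: inner = H(38 36 36 36 b7 44 4c) = 21; tag = H(52 5c 5c 5c 21) = 87 ← matches
m2: inner = H(38 36 36 36 72 78 6e) = 32; tag = H(52 5c 5c 5c 32) = 98
m3: inner = H(38 36 36 36 66 77 6f) = 26; tag = H(52 5c 5c 5c 26) = 8c
m4: inner = H(38 36 36 36 c2 c6 d9) = 3b; tag = H(52 5c 5c 5c 3b) = a1

1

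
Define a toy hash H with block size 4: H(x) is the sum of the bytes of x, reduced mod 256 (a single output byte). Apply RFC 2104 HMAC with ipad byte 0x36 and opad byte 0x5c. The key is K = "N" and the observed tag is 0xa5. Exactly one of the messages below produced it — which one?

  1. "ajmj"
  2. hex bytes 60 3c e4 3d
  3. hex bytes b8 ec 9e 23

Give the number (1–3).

Key "N" = 4e is 1 byte ≤ B = 4; zero-pad to 4 bytes: K' = 4e 00 00 00.
K' ⊕ ipad = 78 36 36 36; K' ⊕ opad = 12 5c 5c 5c.
m1: inner = H(78 36 36 36 61 6a 6d 6a) = bc; tag = H(12 5c 5c 5c bc) = e2
m2: inner = H(78 36 36 36 60 3c e4 3d) = d7; tag = H(12 5c 5c 5c d7) = fd
m3: inner = H(78 36 36 36 b8 ec 9e 23) = 7f; tag = H(12 5c 5c 5c 7f) = a5 ← matches

3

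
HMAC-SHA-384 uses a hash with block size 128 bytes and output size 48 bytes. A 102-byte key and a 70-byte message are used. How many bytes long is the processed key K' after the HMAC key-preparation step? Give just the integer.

Key is 102 ≤ 128 bytes, zero-padded: |K'| = 128.

128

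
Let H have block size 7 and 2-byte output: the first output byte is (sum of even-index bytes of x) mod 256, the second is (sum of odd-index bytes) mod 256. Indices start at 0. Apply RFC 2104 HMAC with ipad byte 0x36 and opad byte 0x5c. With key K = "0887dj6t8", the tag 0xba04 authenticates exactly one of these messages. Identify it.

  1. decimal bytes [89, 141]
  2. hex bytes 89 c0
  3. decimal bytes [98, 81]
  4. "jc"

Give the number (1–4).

1

Key "0887dj6t8" = 30 38 38 37 64 6a 36 74 38 is 9 bytes > B = 7, so hash it first: H(key) = 3a 4d, then zero-pad to 7 bytes: K' = 3a 4d 00 00 00 00 00.
K' ⊕ ipad = 0c 7b 36 36 36 36 36; K' ⊕ opad = 66 11 5c 5c 5c 5c 5c.
m1: inner = H(0c 7b 36 36 36 36 36 59 8d) = 3b 40; tag = H(66 11 5c 5c 5c 5c 5c 3b 40) = ba04 ← matches
m2: inner = H(0c 7b 36 36 36 36 36 89 c0) = 6e 70; tag = H(66 11 5c 5c 5c 5c 5c 6e 70) = ea37
m3: inner = H(0c 7b 36 36 36 36 36 62 51) = ff 49; tag = H(66 11 5c 5c 5c 5c 5c ff 49) = c3c8
m4: inner = H(0c 7b 36 36 36 36 36 6a 63) = 11 51; tag = H(66 11 5c 5c 5c 5c 5c 11 51) = cbda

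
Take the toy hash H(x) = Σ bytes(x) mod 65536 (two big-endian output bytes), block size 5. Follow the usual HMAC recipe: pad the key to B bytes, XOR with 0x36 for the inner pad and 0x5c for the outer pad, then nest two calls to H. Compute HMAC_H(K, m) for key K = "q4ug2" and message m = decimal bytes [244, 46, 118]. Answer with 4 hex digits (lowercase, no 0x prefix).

Key "q4ug2" = 71 34 75 67 32 is exactly B = 5 bytes: K' = 71 34 75 67 32.
K' ⊕ ipad = 47 02 43 51 04.  K' ⊕ opad = 2d 68 29 3b 6e.
Inner input = (K'⊕ipad) ∥ m = 47 02 43 51 04 ∥ f4 2e 76.
Inner hash: sum = 71+2+67+81+4+244+46+118 = 633 → 02 79.
Outer input = (K'⊕opad) ∥ inner = 2d 68 29 3b 6e ∥ 02 79.
Outer hash (tag): sum = 45+104+41+59+110+2+121 = 482 → 01 e2.

01e2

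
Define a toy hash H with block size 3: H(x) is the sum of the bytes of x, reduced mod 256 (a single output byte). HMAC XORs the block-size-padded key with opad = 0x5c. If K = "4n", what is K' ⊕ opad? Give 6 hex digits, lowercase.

Key "4n" = 34 6e is 2 bytes ≤ B = 3; zero-pad to 3 bytes: K' = 34 6e 00.
XOR each byte with 0x5c: 34⊕5c=68, 6e⊕5c=32, 00⊕5c=5c.

68325c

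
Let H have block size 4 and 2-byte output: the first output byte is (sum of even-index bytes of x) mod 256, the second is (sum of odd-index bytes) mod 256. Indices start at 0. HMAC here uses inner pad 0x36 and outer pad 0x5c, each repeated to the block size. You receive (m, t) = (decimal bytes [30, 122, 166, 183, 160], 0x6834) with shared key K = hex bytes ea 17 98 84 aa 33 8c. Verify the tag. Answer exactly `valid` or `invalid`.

invalid

Key hex bytes ea 17 98 84 aa 33 8c is 7 bytes > B = 4, so hash it first: H(key) = b8 ce, then zero-pad to 4 bytes: K' = b8 ce 00 00.
K' ⊕ ipad = 8e f8 36 36; K' ⊕ opad = e4 92 5c 5c.
Inner hash: even-index sum = 552 mod 256 = 40; odd-index sum = 607 mod 256 = 95 → 28 5f.
Outer hash (recomputed tag): even-index sum = 360 mod 256 = 104; odd-index sum = 333 mod 256 = 77 → 68 4d.
Recomputed tag = 684d; claimed = 6834 → mismatch.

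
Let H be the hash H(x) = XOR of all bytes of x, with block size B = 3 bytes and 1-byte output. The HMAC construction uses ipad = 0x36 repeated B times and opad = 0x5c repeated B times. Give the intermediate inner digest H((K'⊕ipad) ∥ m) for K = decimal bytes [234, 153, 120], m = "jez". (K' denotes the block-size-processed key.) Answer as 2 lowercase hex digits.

48

Key decimal bytes [234, 153, 120] = ea 99 78 is exactly B = 3 bytes: K' = ea 99 78.
K' ⊕ ipad = dc af 4e.
Inner input = dc af 4e ∥ 6a 65 7a.
Inner hash: XOR dc⊕af⊕4e⊕6a⊕65⊕7a = 48.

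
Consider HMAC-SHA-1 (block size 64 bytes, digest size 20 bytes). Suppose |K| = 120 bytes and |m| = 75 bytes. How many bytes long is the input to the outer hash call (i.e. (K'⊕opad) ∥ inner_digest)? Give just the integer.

Key is 120 > 64 bytes, so it is hashed to 20 bytes then zero-padded to 64: |K'| = 64.
Outer input = (K'⊕opad) ∥ H(inner) → 64 + 20 = 84 bytes.

84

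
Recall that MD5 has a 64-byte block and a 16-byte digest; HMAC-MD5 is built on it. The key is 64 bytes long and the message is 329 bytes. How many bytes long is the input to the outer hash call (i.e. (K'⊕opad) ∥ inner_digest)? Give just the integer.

80

Key is 64 ≤ 64 bytes, zero-padded: |K'| = 64.
Outer input = (K'⊕opad) ∥ H(inner) → 64 + 16 = 80 bytes.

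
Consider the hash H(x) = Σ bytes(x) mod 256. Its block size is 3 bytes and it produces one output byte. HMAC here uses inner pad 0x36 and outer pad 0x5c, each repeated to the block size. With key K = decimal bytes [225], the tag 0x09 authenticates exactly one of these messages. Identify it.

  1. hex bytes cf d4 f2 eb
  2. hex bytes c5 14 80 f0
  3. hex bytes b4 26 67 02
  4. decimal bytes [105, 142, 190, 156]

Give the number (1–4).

4

Key decimal bytes [225] = e1 is 1 byte ≤ B = 3; zero-pad to 3 bytes: K' = e1 00 00.
K' ⊕ ipad = d7 36 36; K' ⊕ opad = bd 5c 5c.
m1: inner = H(d7 36 36 cf d4 f2 eb) = c3; tag = H(bd 5c 5c c3) = 38
m2: inner = H(d7 36 36 c5 14 80 f0) = 8c; tag = H(bd 5c 5c 8c) = 01
m3: inner = H(d7 36 36 b4 26 67 02) = 86; tag = H(bd 5c 5c 86) = fb
m4: inner = H(d7 36 36 69 8e be 9c) = 94; tag = H(bd 5c 5c 94) = 09 ← matches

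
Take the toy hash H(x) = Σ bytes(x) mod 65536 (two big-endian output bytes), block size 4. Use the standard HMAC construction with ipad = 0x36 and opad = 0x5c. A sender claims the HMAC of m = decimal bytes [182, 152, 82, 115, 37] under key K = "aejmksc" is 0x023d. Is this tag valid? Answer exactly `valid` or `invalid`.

invalid

Key "aejmksc" = 61 65 6a 6d 6b 73 63 is 7 bytes > B = 4, so hash it first: H(key) = 02 de, then zero-pad to 4 bytes: K' = 02 de 00 00.
K' ⊕ ipad = 34 e8 36 36; K' ⊕ opad = 5e 82 5c 5c.
Inner hash: sum = 52+232+54+54+182+152+82+115+37 = 960 → 03 c0.
Outer hash (recomputed tag): sum = 94+130+92+92+3+192 = 603 → 02 5b.
Recomputed tag = 025b; claimed = 023d → mismatch.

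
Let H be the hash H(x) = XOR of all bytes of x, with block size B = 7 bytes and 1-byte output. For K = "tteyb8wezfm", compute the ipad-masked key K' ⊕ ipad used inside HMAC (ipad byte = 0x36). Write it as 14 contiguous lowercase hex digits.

13363636363636

Key "tteyb8wezfm" = 74 74 65 79 62 38 77 65 7a 66 6d is 11 bytes > B = 7, so hash it first: H(key) = 25, then zero-pad to 7 bytes: K' = 25 00 00 00 00 00 00.
XOR each byte with 0x36: 25⊕36=13, 00⊕36=36, 00⊕36=36, 00⊕36=36, 00⊕36=36, 00⊕36=36, 00⊕36=36.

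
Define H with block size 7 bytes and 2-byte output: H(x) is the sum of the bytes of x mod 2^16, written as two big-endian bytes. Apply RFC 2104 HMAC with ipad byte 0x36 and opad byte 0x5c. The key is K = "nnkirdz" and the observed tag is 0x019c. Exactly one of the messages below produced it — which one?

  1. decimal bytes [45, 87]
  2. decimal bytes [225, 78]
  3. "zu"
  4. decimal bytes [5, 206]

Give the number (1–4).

3

Key "nnkirdz" = 6e 6e 6b 69 72 64 7a is exactly B = 7 bytes: K' = 6e 6e 6b 69 72 64 7a.
K' ⊕ ipad = 58 58 5d 5f 44 52 4c; K' ⊕ opad = 32 32 37 35 2e 38 26.
m1: inner = H(58 58 5d 5f 44 52 4c 2d 57) = 02 d2; tag = H(32 32 37 35 2e 38 26 02 d2) = 0230
m2: inner = H(58 58 5d 5f 44 52 4c e1 4e) = 03 7d; tag = H(32 32 37 35 2e 38 26 03 7d) = 01dc
m3: inner = H(58 58 5d 5f 44 52 4c 7a 75) = 03 3d; tag = H(32 32 37 35 2e 38 26 03 3d) = 019c ← matches
m4: inner = H(58 58 5d 5f 44 52 4c 05 ce) = 03 21; tag = H(32 32 37 35 2e 38 26 03 21) = 0180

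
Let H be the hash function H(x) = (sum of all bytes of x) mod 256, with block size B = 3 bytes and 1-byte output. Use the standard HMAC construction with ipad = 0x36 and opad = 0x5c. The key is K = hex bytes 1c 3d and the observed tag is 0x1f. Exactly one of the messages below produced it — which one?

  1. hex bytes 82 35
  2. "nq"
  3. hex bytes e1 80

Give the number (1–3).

1

Key hex bytes 1c 3d is 2 bytes ≤ B = 3; zero-pad to 3 bytes: K' = 1c 3d 00.
K' ⊕ ipad = 2a 0b 36; K' ⊕ opad = 40 61 5c.
m1: inner = H(2a 0b 36 82 35) = 22; tag = H(40 61 5c 22) = 1f ← matches
m2: inner = H(2a 0b 36 6e 71) = 4a; tag = H(40 61 5c 4a) = 47
m3: inner = H(2a 0b 36 e1 80) = cc; tag = H(40 61 5c cc) = c9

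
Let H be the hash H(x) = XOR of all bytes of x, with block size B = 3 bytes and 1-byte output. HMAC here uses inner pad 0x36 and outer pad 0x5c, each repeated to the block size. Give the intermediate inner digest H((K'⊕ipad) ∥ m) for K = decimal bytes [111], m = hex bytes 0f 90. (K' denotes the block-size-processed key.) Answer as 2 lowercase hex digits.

c6

Key decimal bytes [111] = 6f is 1 byte ≤ B = 3; zero-pad to 3 bytes: K' = 6f 00 00.
K' ⊕ ipad = 59 36 36.
Inner input = 59 36 36 ∥ 0f 90.
Inner hash: XOR 59⊕36⊕36⊕0f⊕90 = c6.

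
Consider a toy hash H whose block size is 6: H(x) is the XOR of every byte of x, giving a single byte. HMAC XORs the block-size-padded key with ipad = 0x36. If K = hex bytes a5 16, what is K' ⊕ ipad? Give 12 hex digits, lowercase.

932036363636

Key hex bytes a5 16 is 2 bytes ≤ B = 6; zero-pad to 6 bytes: K' = a5 16 00 00 00 00.
XOR each byte with 0x36: a5⊕36=93, 16⊕36=20, 00⊕36=36, 00⊕36=36, 00⊕36=36, 00⊕36=36.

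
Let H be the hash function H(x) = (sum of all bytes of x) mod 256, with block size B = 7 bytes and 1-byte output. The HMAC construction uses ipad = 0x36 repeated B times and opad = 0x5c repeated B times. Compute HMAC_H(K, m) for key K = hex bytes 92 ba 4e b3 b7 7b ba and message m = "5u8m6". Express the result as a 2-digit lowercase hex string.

Key hex bytes 92 ba 4e b3 b7 7b ba is exactly B = 7 bytes: K' = 92 ba 4e b3 b7 7b ba.
K' ⊕ ipad = a4 8c 78 85 81 4d 8c.  K' ⊕ opad = ce e6 12 ef eb 27 e6.
Inner input = (K'⊕ipad) ∥ m = a4 8c 78 85 81 4d 8c ∥ 35 75 38 6d 36.
Inner hash: sum = 164+140+120+133+129+77+140+53+117+56+109+54 = 1292; mod 256 = 12 → 0c.
Outer input = (K'⊕opad) ∥ inner = ce e6 12 ef eb 27 e6 ∥ 0c.
Outer hash (tag): sum = 206+230+18+239+235+39+230+12 = 1209; mod 256 = 185 → b9.

b9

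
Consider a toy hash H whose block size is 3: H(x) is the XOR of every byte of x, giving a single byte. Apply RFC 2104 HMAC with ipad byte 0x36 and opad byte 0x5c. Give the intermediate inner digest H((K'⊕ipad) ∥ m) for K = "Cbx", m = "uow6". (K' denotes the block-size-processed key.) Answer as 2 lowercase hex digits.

34

Key "Cbx" = 43 62 78 is exactly B = 3 bytes: K' = 43 62 78.
K' ⊕ ipad = 75 54 4e.
Inner input = 75 54 4e ∥ 75 6f 77 36.
Inner hash: XOR 75⊕54⊕4e⊕75⊕6f⊕77⊕36 = 34.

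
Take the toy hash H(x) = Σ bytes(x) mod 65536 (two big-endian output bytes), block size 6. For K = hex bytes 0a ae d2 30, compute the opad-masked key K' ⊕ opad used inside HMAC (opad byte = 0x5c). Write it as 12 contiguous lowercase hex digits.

56f28e6c5c5c

Key hex bytes 0a ae d2 30 is 4 bytes ≤ B = 6; zero-pad to 6 bytes: K' = 0a ae d2 30 00 00.
XOR each byte with 0x5c: 0a⊕5c=56, ae⊕5c=f2, d2⊕5c=8e, 30⊕5c=6c, 00⊕5c=5c, 00⊕5c=5c.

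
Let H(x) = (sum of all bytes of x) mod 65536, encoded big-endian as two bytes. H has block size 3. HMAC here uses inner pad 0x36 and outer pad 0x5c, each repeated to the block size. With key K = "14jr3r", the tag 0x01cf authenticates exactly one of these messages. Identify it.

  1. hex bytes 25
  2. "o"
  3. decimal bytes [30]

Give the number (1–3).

3

Key "14jr3r" = 31 34 6a 72 33 72 is 6 bytes > B = 3, so hash it first: H(key) = 01 e6, then zero-pad to 3 bytes: K' = 01 e6 00.
K' ⊕ ipad = 37 d0 36; K' ⊕ opad = 5d ba 5c.
m1: inner = H(37 d0 36 25) = 01 62; tag = H(5d ba 5c 01 62) = 01d6
m2: inner = H(37 d0 36 6f) = 01 ac; tag = H(5d ba 5c 01 ac) = 0220
m3: inner = H(37 d0 36 1e) = 01 5b; tag = H(5d ba 5c 01 5b) = 01cf ← matches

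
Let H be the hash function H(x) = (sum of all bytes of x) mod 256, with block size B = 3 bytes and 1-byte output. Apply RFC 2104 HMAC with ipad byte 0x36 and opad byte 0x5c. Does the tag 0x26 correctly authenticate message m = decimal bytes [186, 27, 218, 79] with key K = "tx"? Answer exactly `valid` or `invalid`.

Key "tx" = 74 78 is 2 bytes ≤ B = 3; zero-pad to 3 bytes: K' = 74 78 00.
K' ⊕ ipad = 42 4e 36; K' ⊕ opad = 28 24 5c.
Inner hash: sum = 66+78+54+186+27+218+79 = 708; mod 256 = 196 → c4.
Outer hash (recomputed tag): sum = 40+36+92+196 = 364; mod 256 = 108 → 6c.
Recomputed tag = 6c; claimed = 26 → mismatch.

invalid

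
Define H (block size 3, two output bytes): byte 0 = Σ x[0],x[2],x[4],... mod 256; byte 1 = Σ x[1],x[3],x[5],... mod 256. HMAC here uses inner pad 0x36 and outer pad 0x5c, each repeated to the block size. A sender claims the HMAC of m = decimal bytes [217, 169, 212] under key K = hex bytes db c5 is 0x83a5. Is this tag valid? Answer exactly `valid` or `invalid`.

invalid

Key hex bytes db c5 is 2 bytes ≤ B = 3; zero-pad to 3 bytes: K' = db c5 00.
K' ⊕ ipad = ed f3 36; K' ⊕ opad = 87 99 5c.
Inner hash: even-index sum = 460 mod 256 = 204; odd-index sum = 672 mod 256 = 160 → cc a0.
Outer hash (recomputed tag): even-index sum = 387 mod 256 = 131; odd-index sum = 357 mod 256 = 101 → 83 65.
Recomputed tag = 8365; claimed = 83a5 → mismatch.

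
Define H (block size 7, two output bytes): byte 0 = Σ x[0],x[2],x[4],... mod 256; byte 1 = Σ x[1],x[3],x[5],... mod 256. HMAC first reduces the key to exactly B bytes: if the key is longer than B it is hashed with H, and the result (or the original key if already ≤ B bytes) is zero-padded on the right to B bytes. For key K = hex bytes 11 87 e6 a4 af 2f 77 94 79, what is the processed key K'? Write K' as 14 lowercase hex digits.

|K| = 9 > B = 7, so first hash the key.
H(K): even-index sum = 662 mod 256 = 150; odd-index sum = 494 mod 256 = 238 → 96 ee.
Zero-pad H(K) = 96 ee to 7 bytes: K' = 96 ee 00 00 00 00 00.

96ee0000000000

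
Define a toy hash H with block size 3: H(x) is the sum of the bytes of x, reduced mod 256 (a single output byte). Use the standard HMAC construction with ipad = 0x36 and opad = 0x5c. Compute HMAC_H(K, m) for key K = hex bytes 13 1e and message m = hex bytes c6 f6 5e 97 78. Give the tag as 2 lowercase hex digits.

99

Key hex bytes 13 1e is 2 bytes ≤ B = 3; zero-pad to 3 bytes: K' = 13 1e 00.
K' ⊕ ipad = 25 28 36.  K' ⊕ opad = 4f 42 5c.
Inner input = (K'⊕ipad) ∥ m = 25 28 36 ∥ c6 f6 5e 97 78.
Inner hash: sum = 37+40+54+198+246+94+151+120 = 940; mod 256 = 172 → ac.
Outer input = (K'⊕opad) ∥ inner = 4f 42 5c ∥ ac.
Outer hash (tag): sum = 79+66+92+172 = 409; mod 256 = 153 → 99.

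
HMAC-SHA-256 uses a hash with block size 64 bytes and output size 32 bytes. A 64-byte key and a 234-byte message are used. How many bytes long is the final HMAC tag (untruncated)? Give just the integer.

32

The tag is one SHA-256 digest: 32 bytes.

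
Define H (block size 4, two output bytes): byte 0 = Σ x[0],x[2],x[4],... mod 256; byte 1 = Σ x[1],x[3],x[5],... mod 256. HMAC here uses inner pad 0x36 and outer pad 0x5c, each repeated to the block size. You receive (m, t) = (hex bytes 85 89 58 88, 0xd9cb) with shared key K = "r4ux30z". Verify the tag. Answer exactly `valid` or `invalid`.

Key "r4ux30z" = 72 34 75 78 33 30 7a is 7 bytes > B = 4, so hash it first: H(key) = 94 dc, then zero-pad to 4 bytes: K' = 94 dc 00 00.
K' ⊕ ipad = a2 ea 36 36; K' ⊕ opad = c8 80 5c 5c.
Inner hash: even-index sum = 437 mod 256 = 181; odd-index sum = 561 mod 256 = 49 → b5 31.
Outer hash (recomputed tag): even-index sum = 473 mod 256 = 217; odd-index sum = 269 mod 256 = 13 → d9 0d.
Recomputed tag = d90d; claimed = d9cb → mismatch.

invalid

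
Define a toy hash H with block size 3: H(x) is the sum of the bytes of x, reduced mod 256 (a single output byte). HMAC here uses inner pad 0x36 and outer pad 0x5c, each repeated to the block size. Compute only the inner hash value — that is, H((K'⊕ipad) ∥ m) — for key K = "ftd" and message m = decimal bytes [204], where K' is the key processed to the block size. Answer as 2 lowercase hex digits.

Key "ftd" = 66 74 64 is exactly B = 3 bytes: K' = 66 74 64.
K' ⊕ ipad = 50 42 52.
Inner input = 50 42 52 ∥ cc.
Inner hash: sum = 80+66+82+204 = 432; mod 256 = 176 → b0.

b0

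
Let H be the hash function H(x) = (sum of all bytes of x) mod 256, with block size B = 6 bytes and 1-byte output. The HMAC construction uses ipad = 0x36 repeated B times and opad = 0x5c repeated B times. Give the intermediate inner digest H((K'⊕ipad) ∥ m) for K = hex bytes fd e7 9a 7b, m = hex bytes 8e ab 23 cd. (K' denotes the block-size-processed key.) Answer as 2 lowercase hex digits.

2a

Key hex bytes fd e7 9a 7b is 4 bytes ≤ B = 6; zero-pad to 6 bytes: K' = fd e7 9a 7b 00 00.
K' ⊕ ipad = cb d1 ac 4d 36 36.
Inner input = cb d1 ac 4d 36 36 ∥ 8e ab 23 cd.
Inner hash: sum = 203+209+172+77+54+54+142+171+35+205 = 1322; mod 256 = 42 → 2a.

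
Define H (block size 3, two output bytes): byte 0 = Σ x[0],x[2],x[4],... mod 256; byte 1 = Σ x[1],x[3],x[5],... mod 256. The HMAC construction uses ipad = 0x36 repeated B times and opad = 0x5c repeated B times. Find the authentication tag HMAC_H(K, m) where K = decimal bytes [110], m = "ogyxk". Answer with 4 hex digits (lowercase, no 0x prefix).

17c9

Key decimal bytes [110] = 6e is 1 byte ≤ B = 3; zero-pad to 3 bytes: K' = 6e 00 00.
K' ⊕ ipad = 58 36 36.  K' ⊕ opad = 32 5c 5c.
Inner input = (K'⊕ipad) ∥ m = 58 36 36 ∥ 6f 67 79 78 6b.
Inner hash: even-index sum = 365 mod 256 = 109; odd-index sum = 393 mod 256 = 137 → 6d 89.
Outer input = (K'⊕opad) ∥ inner = 32 5c 5c ∥ 6d 89.
Outer hash (tag): even-index sum = 279 mod 256 = 23; odd-index sum = 201 mod 256 = 201 → 17 c9.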